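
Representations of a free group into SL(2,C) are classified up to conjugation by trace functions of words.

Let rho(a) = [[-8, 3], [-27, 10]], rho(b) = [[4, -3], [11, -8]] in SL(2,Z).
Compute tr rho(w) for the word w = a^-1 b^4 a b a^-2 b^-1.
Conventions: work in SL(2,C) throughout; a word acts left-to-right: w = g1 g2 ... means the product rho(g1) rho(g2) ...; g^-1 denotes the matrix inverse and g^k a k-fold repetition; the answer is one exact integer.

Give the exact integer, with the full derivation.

rho(a^-1) = [[10, -3], [27, -8]]
... * rho(b) = [[4, -3], [11, -8]]  ->  [[7, -6], [20, -17]]
... * rho(b) = [[4, -3], [11, -8]]  ->  [[-38, 27], [-107, 76]]
... * rho(b) = [[4, -3], [11, -8]]  ->  [[145, -102], [408, -287]]
... * rho(b) = [[4, -3], [11, -8]]  ->  [[-542, 381], [-1525, 1072]]
... * rho(a) = [[-8, 3], [-27, 10]]  ->  [[-5951, 2184], [-16744, 6145]]
... * rho(b) = [[4, -3], [11, -8]]  ->  [[220, 381], [619, 1072]]
... * rho(a^-1) = [[10, -3], [27, -8]]  ->  [[12487, -3708], [35134, -10433]]
... * rho(a^-1) = [[10, -3], [27, -8]]  ->  [[24754, -7797], [69649, -21938]]
... * rho(b^-1) = [[-8, 3], [-11, 4]]  ->  [[-112265, 43074], [-315874, 121195]]
tr = -112265 + 121195 = 8930

8930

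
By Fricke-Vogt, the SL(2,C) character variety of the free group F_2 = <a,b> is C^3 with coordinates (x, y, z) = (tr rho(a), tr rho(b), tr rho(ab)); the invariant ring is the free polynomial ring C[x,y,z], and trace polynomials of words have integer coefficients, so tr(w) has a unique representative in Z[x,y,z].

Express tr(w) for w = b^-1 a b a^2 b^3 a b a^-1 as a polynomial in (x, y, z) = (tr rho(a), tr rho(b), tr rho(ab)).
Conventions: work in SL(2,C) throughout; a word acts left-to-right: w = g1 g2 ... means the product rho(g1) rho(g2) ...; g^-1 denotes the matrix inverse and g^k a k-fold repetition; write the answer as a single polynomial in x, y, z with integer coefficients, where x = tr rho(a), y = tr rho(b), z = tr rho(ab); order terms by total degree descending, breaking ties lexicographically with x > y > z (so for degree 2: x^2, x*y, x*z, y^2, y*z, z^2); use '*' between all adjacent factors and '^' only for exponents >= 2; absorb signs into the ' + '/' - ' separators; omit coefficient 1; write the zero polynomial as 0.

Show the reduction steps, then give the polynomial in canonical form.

-x^2*y^3*z^3 + 2*x^3*y^2*z^2 + 2*x*y^4*z^2 + x*y^2*z^4 - x^4*y*z - 3*x^2*y^3*z - y^5*z - y^3*z^3 + x^3*y^2 - x^3*z^2 + x*y^4 - 5*x*y^2*z^2 - x*z^4 + 5*x^2*y*z + 5*y^3*z + 2*y*z^3 - 4*x*y^2 + 3*x*z^2 - 6*y*z + x

next, trace(b a b a) = trace(a b) * trace(a b) - trace(1) = z^2 - 2
trace(b a b) = trace(b) * trace(a b) - trace(a) = y*z - x
trace(a b a^2 b) = trace(a) * trace(b a b a) - trace(b a b) = x*z^2 - y*z - x
and trace(a b a) = trace(a) * trace(b a) - trace(b) = x*z - y
trace(a b a^2) = trace(a) * trace(a b a) - trace(a b) = x^2*z - x*y - z
and trace(a b a^2 b^2) = trace(b) * trace(a b a^2 b) - trace(a b a^2) = x*y*z^2 - x^2*z - y^2*z + z
trace(b a^2 b^3 a) = trace(b) * trace(a b a^2 b^2) - trace(a b a^2 b) = x*y^2*z^2 - x^2*y*z - y^3*z - x*z^2 + 2*y*z + x
trace(a b^3) = trace(b) * trace(b a b) - trace(b a) = y^2*z - x*y - z
trace(b^4 a) = trace(b) * trace(a b^3) - trace(a b^2) = y^3*z - x*y^2 - 2*y*z + x
and trace(b^2) = trace(b) * trace(b) - trace(1) = y^2 - 2
trace(b^3) = trace(b) * trace(b^2) - trace(b) = y^3 - 3*y
trace(b^4) = trace(b) * trace(b^3) - trace(b^2) = y^4 - 4*y^2 + 2
trace(b a^2 b^3) = trace(a) * trace(b^4 a) - trace(b^4) = x*y^3*z - x^2*y^2 - y^4 - 2*x*y*z + x^2 + 4*y^2 - 2
next, trace(a b a^2 b^3 a) = trace(a) * trace(b a^2 b^3 a) - trace(b a^2 b^3) = x^2*y^2*z^2 - x^3*y*z - 2*x*y^3*z + x^2*y^2 - x^2*z^2 + y^4 + 4*x*y*z - 4*y^2 + 2
next, trace(a b a b a b) = trace(a b a b) * trace(a b) - trace(b a) = z^3 - 3*z
trace(b^2 a b a b a) = trace(b) * trace(a b a b a b) - trace(a b a b a) = y*z^3 - x*z^2 - 2*y*z + x
trace(b a b a b) = trace(b) * trace(a b a b) - trace(a b a) = y*z^2 - x*z - y
and trace(b^2 a b a b) = trace(b) * trace(b a b a b) - trace(b a b a) = y^2*z^2 - x*y*z - y^2 - z^2 + 2
next, trace(b a b a b a^2 b) = trace(a) * trace(b^2 a b a b a) - trace(b^2 a b a b) = x*y*z^3 - x^2*z^2 - y^2*z^2 - x*y*z + x^2 + y^2 + z^2 - 2
trace(b a b a b a^2) = trace(a) * trace(b a b a b a) - trace(b a b a b) = x*z^3 - y*z^2 - 2*x*z + y
next, trace(b a^2 b^3 a b a) = trace(b) * trace(b a b a b a^2 b) - trace(b a b a b a^2) = x*y^2*z^3 - x^2*y*z^2 - y^3*z^2 - x*y^2*z - x*z^3 + x^2*y + y^3 + 2*y*z^2 + 2*x*z - 3*y
next, trace(a^2) = trace(a) * trace(a) - trace(1) = x^2 - 2
trace(a^3) = trace(a) * trace(a^2) - trace(a) = x^3 - 3*x
next, trace(b a^3 b) = trace(b) * trace(a^3 b) - trace(a^3) = x^2*y*z - x^3 - x*y^2 - y*z + 3*x
trace(a^2 b^3 a) = trace(b) * trace(b a^3 b) - trace(b a^3) = x^2*y^2*z - x^3*y - x*y^3 - x^2*z - y^2*z + 4*x*y + z
trace(b a^2 b^3 a b) = trace(b) * trace(a^2 b^3 a b) - trace(a^2 b^3 a) = x*y^3*z^2 - 2*x^2*y^2*z - y^4*z + x^3*y + x*y^3 - x*y*z^2 + x^2*z + 3*y^2*z - 3*x*y - z
next, trace(a b a^2 b^3 a b a) = trace(a) * trace(b a^2 b^3 a b a) - trace(b a^2 b^3 a b) = x^2*y^2*z^3 - x^3*y*z^2 - 2*x*y^3*z^2 + x^2*y^2*z - x^2*z^3 + y^4*z + 3*x*y*z^2 + x^2*z - 3*y^2*z + z
next, trace(b a b a b a b a) = trace(a b a b) * trace(a b a b) - trace(1) = z^4 - 4*z^2 + 2
and trace(a b a b a b a^2 b) = trace(a) * trace(b a b a b a b a) - trace(b a b a b a b) = x*z^4 - y*z^3 - 3*x*z^2 + 2*y*z + x
and trace(a b a b a b a^2) = trace(a) * trace(a b a b a b a) - trace(a b a b a b) = x^2*z^3 - x*y*z^2 - 2*x^2*z - z^3 + x*y + 3*z
trace(b a b a b a b a^2 b) = trace(b) * trace(a b a b a b a^2 b) - trace(a b a b a b a^2) = x*y*z^4 - x^2*z^3 - y^2*z^3 - 2*x*y*z^2 + 2*x^2*z + 2*y^2*z + z^3 - 3*z
trace(a b a^2 b^3 a b a b) = trace(b) * trace(b a b a b a b a^2 b) - trace(b a b a b a b a^2) = x*y^2*z^4 - x^2*y*z^3 - y^3*z^3 - 2*x*y^2*z^2 - x*z^4 + 2*x^2*y*z + 2*y^3*z + 2*y*z^3 + 3*x*z^2 - 5*y*z - x
next, trace(b^-1 a b a^2 b^3 a b a) = trace(a b a^2 b^3 a b a) * trace(b) - trace(a b a^2 b^3 a b a b) = x^2*y^3*z^3 - x^3*y^2*z^2 - 2*x*y^4*z^2 - x*y^2*z^4 + x^2*y^3*z + y^5*z + y^3*z^3 + 5*x*y^2*z^2 + x*z^4 - x^2*y*z - 5*y^3*z - 2*y*z^3 - 3*x*z^2 + 6*y*z + x
trace(b^-1 a b a^2 b^3 a b a^-1) = trace(b^-1 a b a^2 b^3 a b) * trace(a) - trace(b^-1 a b a^2 b^3 a b a) = -x^2*y^3*z^3 + 2*x^3*y^2*z^2 + 2*x*y^4*z^2 + x*y^2*z^4 - x^4*y*z - 3*x^2*y^3*z - y^5*z - y^3*z^3 + x^3*y^2 - x^3*z^2 + x*y^4 - 5*x*y^2*z^2 - x*z^4 + 5*x^2*y*z + 5*y^3*z + 2*y*z^3 - 4*x*y^2 + 3*x*z^2 - 6*y*z + x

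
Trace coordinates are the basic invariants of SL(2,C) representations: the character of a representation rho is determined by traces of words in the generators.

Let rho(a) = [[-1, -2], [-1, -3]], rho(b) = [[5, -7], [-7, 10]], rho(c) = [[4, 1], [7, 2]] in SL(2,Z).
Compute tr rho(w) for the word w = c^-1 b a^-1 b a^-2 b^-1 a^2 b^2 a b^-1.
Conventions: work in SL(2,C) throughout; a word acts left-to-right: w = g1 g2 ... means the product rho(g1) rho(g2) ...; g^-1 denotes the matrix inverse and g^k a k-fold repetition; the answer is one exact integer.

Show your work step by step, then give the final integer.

rho(c^-1) = [[2, -1], [-7, 4]]
... * rho(b) = [[5, -7], [-7, 10]]  ->  [[17, -24], [-63, 89]]
... * rho(a^-1) = [[-3, 2], [1, -1]]  ->  [[-75, 58], [278, -215]]
... * rho(b) = [[5, -7], [-7, 10]]  ->  [[-781, 1105], [2895, -4096]]
... * rho(a^-1) = [[-3, 2], [1, -1]]  ->  [[3448, -2667], [-12781, 9886]]
... * rho(a^-1) = [[-3, 2], [1, -1]]  ->  [[-13011, 9563], [48229, -35448]]
... * rho(b^-1) = [[10, 7], [7, 5]]  ->  [[-63169, -43262], [234154, 160363]]
... * rho(a) = [[-1, -2], [-1, -3]]  ->  [[106431, 256124], [-394517, -949397]]
... * rho(a) = [[-1, -2], [-1, -3]]  ->  [[-362555, -981234], [1343914, 3637225]]
... * rho(b) = [[5, -7], [-7, 10]]  ->  [[5055863, -7274455], [-18741005, 26964852]]
... * rho(b) = [[5, -7], [-7, 10]]  ->  [[76200500, -108135591], [-282458989, 400835555]]
... * rho(a) = [[-1, -2], [-1, -3]]  ->  [[31935091, 172005773], [-118376566, -637588687]]
... * rho(b^-1) = [[10, 7], [7, 5]]  ->  [[1523391321, 1083574502], [-5646886469, -4016579397]]
tr = 1523391321 + -4016579397 = -2493188076

-2493188076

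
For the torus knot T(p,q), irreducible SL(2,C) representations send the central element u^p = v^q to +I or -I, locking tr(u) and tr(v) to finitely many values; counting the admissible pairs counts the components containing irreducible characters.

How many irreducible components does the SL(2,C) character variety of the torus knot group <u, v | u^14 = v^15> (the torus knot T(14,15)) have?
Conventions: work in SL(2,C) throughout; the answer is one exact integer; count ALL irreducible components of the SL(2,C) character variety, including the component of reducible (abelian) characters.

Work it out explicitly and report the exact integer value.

Gamma = < u, v | u^14 = v^15 > (torus knot T(14,15)); the central element u^14 = v^15 acts as +I or -I in any irreducible SL(2,C) representation.
On an irreducible component, tr(u) is locked at 2*cos(pi*alpha/14) for some alpha in 1..13, and tr(v) at 2*cos(pi*beta/15) for some beta in 1..14.
The two central values (-1)^alpha I and (-1)^beta I must be the same matrix, so alpha and beta share a parity.
count pairs: odd alpha (7 choices) x odd beta (7), plus even alpha (6) x even beta (7): 7*7 + 6*7 = 91.
That is 91 components of irreducible characters, and with the reducible (abelian) component the total is 92.

92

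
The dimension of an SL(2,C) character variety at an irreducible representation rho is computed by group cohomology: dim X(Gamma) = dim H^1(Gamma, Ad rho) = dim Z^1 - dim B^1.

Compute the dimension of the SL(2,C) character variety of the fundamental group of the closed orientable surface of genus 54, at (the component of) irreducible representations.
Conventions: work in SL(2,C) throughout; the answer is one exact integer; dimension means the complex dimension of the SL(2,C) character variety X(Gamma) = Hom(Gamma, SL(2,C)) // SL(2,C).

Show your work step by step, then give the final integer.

318

Gamma = pi_1(Sigma_54) = < a_1, b_1, ..., a_54, b_54 | prod [a_i, b_i] > has 2g = 108 generators and 1 relator.
A cocycle assigns one sl_2 vector per generator subject to the relator condition d_2(z) = 0: dim of the unconstrained space is 3*2g = 324.
d_2 is surjective at irreducible rho (its cokernel H^2 is dual to H^0 = 0), so dim Z^1 = 324 - 3 = 321.
Coboundaries contribute dim B^1 = 3 (injective at irreducible rho).
dim H^1 = 321 - 3 = 318 = dim X.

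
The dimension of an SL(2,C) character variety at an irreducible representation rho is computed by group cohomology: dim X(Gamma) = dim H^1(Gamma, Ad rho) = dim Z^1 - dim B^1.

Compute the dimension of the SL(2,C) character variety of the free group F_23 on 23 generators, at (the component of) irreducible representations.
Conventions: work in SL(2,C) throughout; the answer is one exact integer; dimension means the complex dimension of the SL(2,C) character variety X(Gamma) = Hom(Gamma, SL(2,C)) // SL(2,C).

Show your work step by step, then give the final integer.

66

Gamma = F_23 has 23 generators and no relators.
A cocycle picks one sl_2 vector per generator freely, giving dim Z^1 = 3*23 = 69.
dim B^1 = 3: the coboundary map is injective because an irreducible image has centralizer 0 in sl_2.
Therefore dim X = 69 - 3 = 66.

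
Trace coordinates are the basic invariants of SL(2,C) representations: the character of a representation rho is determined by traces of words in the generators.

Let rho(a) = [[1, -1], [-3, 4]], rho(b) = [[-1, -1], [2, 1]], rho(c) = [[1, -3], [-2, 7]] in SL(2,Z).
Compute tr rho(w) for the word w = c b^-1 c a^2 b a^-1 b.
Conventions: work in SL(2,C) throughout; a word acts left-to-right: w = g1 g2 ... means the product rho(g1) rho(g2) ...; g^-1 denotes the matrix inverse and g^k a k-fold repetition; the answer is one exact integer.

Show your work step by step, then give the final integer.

2508

rho(c) = [[1, -3], [-2, 7]]
... * rho(b^-1) = [[1, 1], [-2, -1]]  ->  [[7, 4], [-16, -9]]
... * rho(c) = [[1, -3], [-2, 7]]  ->  [[-1, 7], [2, -15]]
... * rho(a) = [[1, -1], [-3, 4]]  ->  [[-22, 29], [47, -62]]
... * rho(a) = [[1, -1], [-3, 4]]  ->  [[-109, 138], [233, -295]]
... * rho(b) = [[-1, -1], [2, 1]]  ->  [[385, 247], [-823, -528]]
... * rho(a^-1) = [[4, 1], [3, 1]]  ->  [[2281, 632], [-4876, -1351]]
... * rho(b) = [[-1, -1], [2, 1]]  ->  [[-1017, -1649], [2174, 3525]]
tr = -1017 + 3525 = 2508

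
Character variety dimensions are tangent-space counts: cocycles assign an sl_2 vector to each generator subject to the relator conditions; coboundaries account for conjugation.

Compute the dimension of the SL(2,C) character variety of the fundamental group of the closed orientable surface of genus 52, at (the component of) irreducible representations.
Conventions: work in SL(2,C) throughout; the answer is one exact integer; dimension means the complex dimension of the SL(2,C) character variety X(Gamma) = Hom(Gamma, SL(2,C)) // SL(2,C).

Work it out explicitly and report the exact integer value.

Gamma = pi_1(Sigma_52) = < a_1, b_1, ..., a_52, b_52 | prod [a_i, b_i] > has 2g = 104 generators and 1 relator.
A cocycle assigns one sl_2 vector per generator subject to the relator condition d_2(z) = 0: dim of the unconstrained space is 3*2g = 312.
At an irreducible rho, H^2 = coker(d_2) vanishes (Poincare duality: H^2 is dual to H^0 = invariants = 0), so d_2 is surjective onto sl_2 and dim Z^1 = 312 - 3 = 309.
dim B^1 = 3 (coboundaries, injective at irreducible rho).
dim H^1 = 309 - 3 = 306 = dim X.

306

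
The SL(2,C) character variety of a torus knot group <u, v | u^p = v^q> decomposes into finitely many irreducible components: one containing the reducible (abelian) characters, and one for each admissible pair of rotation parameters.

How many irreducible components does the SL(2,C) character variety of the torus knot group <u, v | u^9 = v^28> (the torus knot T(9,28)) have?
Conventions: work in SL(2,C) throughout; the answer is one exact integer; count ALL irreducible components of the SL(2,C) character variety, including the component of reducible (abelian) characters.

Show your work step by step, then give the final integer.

For T(9,28): irreducibility forces the central element u^9 = v^28 to one of +I, -I.
On an irreducible component, tr(u) is locked at 2*cos(pi*alpha/9) for some alpha in 1..8, and tr(v) at 2*cos(pi*beta/28) for some beta in 1..27.
u^9 = (-1)^alpha I and v^28 = (-1)^beta I must agree, so alpha and beta have equal parity.
Enumerate parity-matched pairs: 4*14 odd-odd plus 4*13 even-even gives 108.
Total: 108 irreducible-character components + 1 reducible (abelian) component = 109.

109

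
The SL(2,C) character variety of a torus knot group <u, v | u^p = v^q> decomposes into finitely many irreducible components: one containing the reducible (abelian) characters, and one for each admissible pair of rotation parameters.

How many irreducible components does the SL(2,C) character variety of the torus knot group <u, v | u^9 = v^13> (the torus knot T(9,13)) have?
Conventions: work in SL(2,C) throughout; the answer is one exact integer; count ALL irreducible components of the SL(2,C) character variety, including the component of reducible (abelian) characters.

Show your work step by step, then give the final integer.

For T(9,13): irreducibility forces the central element u^9 = v^13 to one of +I, -I.
This locks tr(u) to 2*cos(pi*alpha/9), alpha in 1..8, and tr(v) to 2*cos(pi*beta/13), beta in 1..12, on each component of irreducible characters.
u^9 = (-1)^alpha I and v^13 = (-1)^beta I must agree, so alpha and beta have equal parity.
Counting: 4 odd alphas x 6 odd betas + 4 even alphas x 6 even betas = 24 + 24 = 48.
That is 48 components of irreducible characters, and with the reducible (abelian) component the total is 49.

49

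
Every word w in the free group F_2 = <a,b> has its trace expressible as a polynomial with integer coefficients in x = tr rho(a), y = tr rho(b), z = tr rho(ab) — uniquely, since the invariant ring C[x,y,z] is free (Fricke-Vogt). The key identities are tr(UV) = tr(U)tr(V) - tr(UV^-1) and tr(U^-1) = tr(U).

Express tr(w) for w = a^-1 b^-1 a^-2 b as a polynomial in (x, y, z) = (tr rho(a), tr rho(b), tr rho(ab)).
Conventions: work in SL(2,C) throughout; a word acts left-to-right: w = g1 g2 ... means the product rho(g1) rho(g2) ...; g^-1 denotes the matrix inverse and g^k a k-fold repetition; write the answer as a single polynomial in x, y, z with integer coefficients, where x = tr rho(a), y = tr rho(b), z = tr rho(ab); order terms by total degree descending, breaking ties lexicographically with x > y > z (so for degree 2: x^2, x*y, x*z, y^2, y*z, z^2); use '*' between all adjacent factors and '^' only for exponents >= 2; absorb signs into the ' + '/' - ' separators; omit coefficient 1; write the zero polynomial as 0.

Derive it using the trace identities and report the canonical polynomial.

so tr(a^-1) = tr(a) = x
tr(a^-2) = tr(a^-1)*tr(a) - tr(1)   [inverse elimination on a] = x^2 - 2
tr(a^-1 b) = tr(b)*tr(a) - tr(b a)   [inverse elimination on a] = x*y - z
tr(b a b) = tr(b)*tr(a b) - tr(a)   [square of b] = y*z - x
so tr(b a b a) = tr(a b)*tr(a b) - tr(1)   [split at a repeated a] = z^2 - 2
tr(b a b a^-1) = tr(b a b)*tr(a) - tr(b a b a)   [inverse elimination on a] = x*y*z - x^2 - z^2 + 2
tr(a^-2 b a b) = tr(b a b a^-1)*tr(a) - tr(b a b)   [inverse elimination on a] = x^2*y*z - x^3 - x*z^2 - y*z + 3*x
so tr(b^-1 a^-2 b a) = tr(a^-2 b a)*tr(b) - tr(a^-2 b a b)   [inverse elimination on b] = -x^2*y*z + x^3 + x*y^2 + x*z^2 - 3*x
so tr(a^-1 b^-1 a^-2 b) = tr(b^-1 a^-2 b)*tr(a) - tr(b^-1 a^-2 b a)   [inverse elimination on a] = x^2*y*z - x*y^2 - x*z^2 + x

x^2*y*z - x*y^2 - x*z^2 + x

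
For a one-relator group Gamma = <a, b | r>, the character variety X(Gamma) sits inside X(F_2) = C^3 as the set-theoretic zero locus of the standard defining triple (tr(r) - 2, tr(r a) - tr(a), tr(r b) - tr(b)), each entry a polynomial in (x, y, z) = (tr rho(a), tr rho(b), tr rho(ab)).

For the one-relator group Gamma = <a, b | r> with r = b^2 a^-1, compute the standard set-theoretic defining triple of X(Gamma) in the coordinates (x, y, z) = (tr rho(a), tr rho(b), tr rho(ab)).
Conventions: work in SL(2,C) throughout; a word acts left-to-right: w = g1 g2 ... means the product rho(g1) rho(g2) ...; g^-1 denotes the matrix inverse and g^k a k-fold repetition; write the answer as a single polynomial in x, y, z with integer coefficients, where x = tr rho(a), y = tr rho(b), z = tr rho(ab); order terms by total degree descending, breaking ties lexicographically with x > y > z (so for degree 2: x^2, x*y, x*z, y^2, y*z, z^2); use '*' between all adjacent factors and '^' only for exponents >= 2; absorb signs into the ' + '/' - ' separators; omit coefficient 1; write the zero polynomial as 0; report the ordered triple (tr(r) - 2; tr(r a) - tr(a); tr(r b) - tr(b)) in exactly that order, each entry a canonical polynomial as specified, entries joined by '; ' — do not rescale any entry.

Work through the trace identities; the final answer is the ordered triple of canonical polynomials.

x*y^2 - y*z - x - 2; y^2 - x - 2; x*y^3 - y^2*z - 2*x*y - y + z

tr(b^2) = tr(b) tr(b) - tr(1)  (reduce the b square) = y^2 - 2
apply: tr(b^2 a) = tr(b) tr(a b) - tr(a)  (reduce the b square) = y*z - x
apply: tr(b^2 a^-1) = tr(b^2) tr(a) - tr(b^2 a)  (eliminate a^-1) = x*y^2 - y*z - x
use: tr(b^3) = tr(b) tr(b^2) - tr(b)  (reduce the b square) = y^3 - 3*y
tr(b^3 a) = tr(b) tr(b a b) - tr(b a)  (reduce the b square) = y^2*z - x*y - z
apply: tr(b^2 a^-1 b) = tr(b^3) tr(a) - tr(b^3 a)  (eliminate a^-1) = x*y^3 - y^2*z - 2*x*y + z
assemble the triple (tr(r) - 2; tr(r a) - x; tr(r b) - y)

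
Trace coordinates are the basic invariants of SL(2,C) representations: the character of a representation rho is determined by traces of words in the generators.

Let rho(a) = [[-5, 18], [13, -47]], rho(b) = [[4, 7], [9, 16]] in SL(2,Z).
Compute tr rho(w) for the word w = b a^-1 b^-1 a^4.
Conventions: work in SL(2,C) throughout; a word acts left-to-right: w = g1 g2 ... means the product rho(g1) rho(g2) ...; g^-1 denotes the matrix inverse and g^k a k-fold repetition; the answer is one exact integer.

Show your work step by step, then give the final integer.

37556438244

rho(b) = [[4, 7], [9, 16]]
... * rho(a^-1) = [[-47, -18], [-13, -5]]  ->  [[-279, -107], [-631, -242]]
... * rho(b^-1) = [[16, -7], [-9, 4]]  ->  [[-3501, 1525], [-7918, 3449]]
... * rho(a) = [[-5, 18], [13, -47]]  ->  [[37330, -134693], [84427, -304627]]
... * rho(a) = [[-5, 18], [13, -47]]  ->  [[-1937659, 7002511], [-4382286, 15837155]]
... * rho(a) = [[-5, 18], [13, -47]]  ->  [[100720938, -363995879], [227794445, -823227433]]
... * rho(a) = [[-5, 18], [13, -47]]  ->  [[-5235551117, 18920783197], [-11840928854, 42791989361]]
tr = -5235551117 + 42791989361 = 37556438244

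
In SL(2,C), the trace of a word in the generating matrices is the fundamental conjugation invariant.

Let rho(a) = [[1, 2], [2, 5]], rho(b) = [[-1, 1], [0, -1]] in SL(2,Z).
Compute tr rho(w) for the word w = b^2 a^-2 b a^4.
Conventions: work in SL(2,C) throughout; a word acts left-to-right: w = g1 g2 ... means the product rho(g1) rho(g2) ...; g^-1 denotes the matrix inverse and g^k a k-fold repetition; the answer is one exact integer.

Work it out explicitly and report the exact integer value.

rho(b) = [[-1, 1], [0, -1]]
... * rho(b) = [[-1, 1], [0, -1]]  ->  [[1, -2], [0, 1]]
... * rho(a^-1) = [[5, -2], [-2, 1]]  ->  [[9, -4], [-2, 1]]
... * rho(a^-1) = [[5, -2], [-2, 1]]  ->  [[53, -22], [-12, 5]]
... * rho(b) = [[-1, 1], [0, -1]]  ->  [[-53, 75], [12, -17]]
... * rho(a) = [[1, 2], [2, 5]]  ->  [[97, 269], [-22, -61]]
... * rho(a) = [[1, 2], [2, 5]]  ->  [[635, 1539], [-144, -349]]
... * rho(a) = [[1, 2], [2, 5]]  ->  [[3713, 8965], [-842, -2033]]
... * rho(a) = [[1, 2], [2, 5]]  ->  [[21643, 52251], [-4908, -11849]]
tr = 21643 + -11849 = 9794

9794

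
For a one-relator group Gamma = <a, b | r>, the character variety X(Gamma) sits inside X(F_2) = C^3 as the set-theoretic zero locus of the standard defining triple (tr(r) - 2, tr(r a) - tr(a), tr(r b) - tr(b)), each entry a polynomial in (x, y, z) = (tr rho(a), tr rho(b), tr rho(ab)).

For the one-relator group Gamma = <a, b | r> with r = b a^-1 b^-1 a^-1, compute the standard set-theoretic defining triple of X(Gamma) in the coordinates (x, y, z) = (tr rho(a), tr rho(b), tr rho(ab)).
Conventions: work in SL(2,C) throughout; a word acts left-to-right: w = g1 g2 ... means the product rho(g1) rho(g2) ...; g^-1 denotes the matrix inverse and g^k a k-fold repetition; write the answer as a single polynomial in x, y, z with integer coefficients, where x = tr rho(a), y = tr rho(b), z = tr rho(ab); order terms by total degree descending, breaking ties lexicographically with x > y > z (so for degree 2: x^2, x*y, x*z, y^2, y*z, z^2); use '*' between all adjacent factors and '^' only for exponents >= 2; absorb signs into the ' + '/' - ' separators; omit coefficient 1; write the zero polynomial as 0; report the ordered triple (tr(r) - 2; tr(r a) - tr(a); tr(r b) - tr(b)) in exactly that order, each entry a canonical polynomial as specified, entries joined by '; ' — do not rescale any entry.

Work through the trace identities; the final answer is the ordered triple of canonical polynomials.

and tr(a^-1) = tr(a) = x
and tr(b a b) = tr(b) * tr(a b) - tr(a)  (reduce the b square) = y*z - x
next, tr(b a b a) = tr(b a) * tr(b a) - tr(1)  (split on b) = z^2 - 2
next, tr(a^-1 b a b) = tr(b a b) * tr(a) - tr(b a b a)  (eliminate a^-1) = x*y*z - x^2 - z^2 + 2
next, tr(b^-1 a^-1 b a) = tr(a^-1 b a) * tr(b) - tr(a^-1 b a b)  (eliminate b^-1) = -x*y*z + x^2 + y^2 + z^2 - 2
and tr(b a^-1 b^-1 a^-1) = tr(b^-1 a^-1 b) * tr(a) - tr(b^-1 a^-1 b a)  (eliminate a^-1) = x*y*z - y^2 - z^2 + 2
next, tr(b a^-1) = tr(b) * tr(a) - tr(b a) = x*y - z
tr(b^2) = tr(b) * tr(b) - tr(1) = y^2 - 2
tr(a b^2 a) = tr(a) * tr(b^2 a) - tr(b^2) = x*y*z - x^2 - y^2 + 2
and tr(a b a) = tr(a) * tr(b a) - tr(b) = x*z - y
tr(a b^2 a b) = tr(b) * tr(a b a b) - tr(a b a) = y*z^2 - x*z - y
and tr(b^-1 a b^2 a) = tr(a b^2 a) * tr(b) - tr(a b^2 a b) = x*y^2*z - x^2*y - y^3 - y*z^2 + x*z + 3*y
tr(b^2 a^-1 b^-1 a) = tr(b^-1 a b^2) * tr(a) - tr(b^-1 a b^2 a) = -x*y^2*z + x^2*y + y^3 + y*z^2 - 3*y
and tr(b a^-1 b^-1 a^-1 b) = tr(b^2 a^-1 b^-1) * tr(a) - tr(b^2 a^-1 b^-1 a) = x*y^2*z - y^3 - y*z^2 - x*z + 3*y
assemble the triple (tr(r) - 2; tr(r a) - x; tr(r b) - y)

x*y*z - y^2 - z^2; 0; x*y^2*z - y^3 - y*z^2 - x*z + 2*y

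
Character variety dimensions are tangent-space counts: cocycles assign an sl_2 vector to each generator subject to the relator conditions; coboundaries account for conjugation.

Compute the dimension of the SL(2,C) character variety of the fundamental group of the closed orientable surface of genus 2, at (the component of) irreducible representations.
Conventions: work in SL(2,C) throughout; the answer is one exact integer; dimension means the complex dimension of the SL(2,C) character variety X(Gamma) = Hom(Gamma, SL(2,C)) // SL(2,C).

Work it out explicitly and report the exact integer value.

The genus-2 surface group: 2g = 4 generators, one relator prod [a_i, b_i].
Unconstrained cocycle data is one sl_2 vector per generator (12 dimensions), cut by the relator condition d_2(z) = 0.
H^2 = coker(d_2) is dual to H^0 = 0 at irreducible rho (Poincare duality), so d_2 is onto: dim Z^1 = 9.
dim B^1 = 3 (coboundaries, injective at irreducible rho).
dim H^1 = 9 - 3 = 6 = dim X.

6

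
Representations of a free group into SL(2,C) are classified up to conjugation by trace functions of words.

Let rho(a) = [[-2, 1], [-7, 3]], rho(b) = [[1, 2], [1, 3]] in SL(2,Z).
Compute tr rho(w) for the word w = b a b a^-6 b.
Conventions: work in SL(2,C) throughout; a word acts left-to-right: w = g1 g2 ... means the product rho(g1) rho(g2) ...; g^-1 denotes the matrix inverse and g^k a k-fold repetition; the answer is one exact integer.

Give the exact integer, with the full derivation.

rho(b) = [[1, 2], [1, 3]]
... * rho(a) = [[-2, 1], [-7, 3]]  ->  [[-16, 7], [-23, 10]]
... * rho(b) = [[1, 2], [1, 3]]  ->  [[-9, -11], [-13, -16]]
... * rho(a^-1) = [[3, -1], [7, -2]]  ->  [[-104, 31], [-151, 45]]
... * rho(a^-1) = [[3, -1], [7, -2]]  ->  [[-95, 42], [-138, 61]]
... * rho(a^-1) = [[3, -1], [7, -2]]  ->  [[9, 11], [13, 16]]
... * rho(a^-1) = [[3, -1], [7, -2]]  ->  [[104, -31], [151, -45]]
... * rho(a^-1) = [[3, -1], [7, -2]]  ->  [[95, -42], [138, -61]]
... * rho(a^-1) = [[3, -1], [7, -2]]  ->  [[-9, -11], [-13, -16]]
... * rho(b) = [[1, 2], [1, 3]]  ->  [[-20, -51], [-29, -74]]
tr = -20 + -74 = -94

-94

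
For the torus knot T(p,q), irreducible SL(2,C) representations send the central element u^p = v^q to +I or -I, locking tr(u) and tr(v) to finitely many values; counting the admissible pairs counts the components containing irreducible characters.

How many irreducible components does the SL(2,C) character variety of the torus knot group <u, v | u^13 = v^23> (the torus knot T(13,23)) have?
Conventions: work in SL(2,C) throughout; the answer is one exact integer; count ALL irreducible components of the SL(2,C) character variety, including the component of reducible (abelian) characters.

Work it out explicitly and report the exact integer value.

For T(13,23): irreducibility forces the central element u^13 = v^23 to one of +I, -I.
This locks tr(u) to 2*cos(pi*alpha/13), alpha in 1..12, and tr(v) to 2*cos(pi*beta/23), beta in 1..22, on each component of irreducible characters.
Consistency of u^13 = (-1)^alpha I with v^23 = (-1)^beta I forces alpha = beta (mod 2).
count pairs: odd alpha (6 choices) x odd beta (11), plus even alpha (6) x even beta (11): 6*11 + 6*11 = 132.
components with irreducible characters: 132; plus the single component of reducible (abelian) characters: total 133.

133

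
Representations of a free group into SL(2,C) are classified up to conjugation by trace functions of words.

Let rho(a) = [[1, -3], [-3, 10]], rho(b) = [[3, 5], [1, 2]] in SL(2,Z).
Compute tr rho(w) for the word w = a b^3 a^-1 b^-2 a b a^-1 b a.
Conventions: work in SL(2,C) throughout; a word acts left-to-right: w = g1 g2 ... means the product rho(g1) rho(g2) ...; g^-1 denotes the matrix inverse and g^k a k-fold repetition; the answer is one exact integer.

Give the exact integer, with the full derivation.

rho(a) = [[1, -3], [-3, 10]]
... * rho(b) = [[3, 5], [1, 2]]  ->  [[0, -1], [1, 5]]
... * rho(b) = [[3, 5], [1, 2]]  ->  [[-1, -2], [8, 15]]
... * rho(b) = [[3, 5], [1, 2]]  ->  [[-5, -9], [39, 70]]
... * rho(a^-1) = [[10, 3], [3, 1]]  ->  [[-77, -24], [600, 187]]
... * rho(b^-1) = [[2, -5], [-1, 3]]  ->  [[-130, 313], [1013, -2439]]
... * rho(b^-1) = [[2, -5], [-1, 3]]  ->  [[-573, 1589], [4465, -12382]]
... * rho(a) = [[1, -3], [-3, 10]]  ->  [[-5340, 17609], [41611, -137215]]
... * rho(b) = [[3, 5], [1, 2]]  ->  [[1589, 8518], [-12382, -66375]]
... * rho(a^-1) = [[10, 3], [3, 1]]  ->  [[41444, 13285], [-322945, -103521]]
... * rho(b) = [[3, 5], [1, 2]]  ->  [[137617, 233790], [-1072356, -1821767]]
... * rho(a) = [[1, -3], [-3, 10]]  ->  [[-563753, 1925049], [4392945, -15000602]]
tr = -563753 + -15000602 = -15564355

-15564355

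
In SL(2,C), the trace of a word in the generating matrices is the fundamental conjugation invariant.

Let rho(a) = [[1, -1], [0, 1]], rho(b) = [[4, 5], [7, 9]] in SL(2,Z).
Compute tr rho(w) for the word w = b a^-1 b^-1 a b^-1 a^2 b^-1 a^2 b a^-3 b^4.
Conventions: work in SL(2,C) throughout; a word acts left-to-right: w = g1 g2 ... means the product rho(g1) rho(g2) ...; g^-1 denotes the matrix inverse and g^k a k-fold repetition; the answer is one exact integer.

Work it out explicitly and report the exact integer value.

rho(b) = [[4, 5], [7, 9]]
... * rho(a^-1) = [[1, 1], [0, 1]]  ->  [[4, 9], [7, 16]]
... * rho(b^-1) = [[9, -5], [-7, 4]]  ->  [[-27, 16], [-49, 29]]
... * rho(a) = [[1, -1], [0, 1]]  ->  [[-27, 43], [-49, 78]]
... * rho(b^-1) = [[9, -5], [-7, 4]]  ->  [[-544, 307], [-987, 557]]
... * rho(a) = [[1, -1], [0, 1]]  ->  [[-544, 851], [-987, 1544]]
... * rho(a) = [[1, -1], [0, 1]]  ->  [[-544, 1395], [-987, 2531]]
... * rho(b^-1) = [[9, -5], [-7, 4]]  ->  [[-14661, 8300], [-26600, 15059]]
... * rho(a) = [[1, -1], [0, 1]]  ->  [[-14661, 22961], [-26600, 41659]]
... * rho(a) = [[1, -1], [0, 1]]  ->  [[-14661, 37622], [-26600, 68259]]
... * rho(b) = [[4, 5], [7, 9]]  ->  [[204710, 265293], [371413, 481331]]
... * rho(a^-1) = [[1, 1], [0, 1]]  ->  [[204710, 470003], [371413, 852744]]
... * rho(a^-1) = [[1, 1], [0, 1]]  ->  [[204710, 674713], [371413, 1224157]]
... * rho(a^-1) = [[1, 1], [0, 1]]  ->  [[204710, 879423], [371413, 1595570]]
... * rho(b) = [[4, 5], [7, 9]]  ->  [[6974801, 8938357], [12654642, 16217195]]
... * rho(b) = [[4, 5], [7, 9]]  ->  [[90467703, 115319218], [164138933, 209227965]]
... * rho(b) = [[4, 5], [7, 9]]  ->  [[1169105338, 1490211477], [2121151487, 2703746350]]
... * rho(b) = [[4, 5], [7, 9]]  ->  [[15107901691, 19257429983], [27410830398, 34939474585]]
tr = 15107901691 + 34939474585 = 50047376276

50047376276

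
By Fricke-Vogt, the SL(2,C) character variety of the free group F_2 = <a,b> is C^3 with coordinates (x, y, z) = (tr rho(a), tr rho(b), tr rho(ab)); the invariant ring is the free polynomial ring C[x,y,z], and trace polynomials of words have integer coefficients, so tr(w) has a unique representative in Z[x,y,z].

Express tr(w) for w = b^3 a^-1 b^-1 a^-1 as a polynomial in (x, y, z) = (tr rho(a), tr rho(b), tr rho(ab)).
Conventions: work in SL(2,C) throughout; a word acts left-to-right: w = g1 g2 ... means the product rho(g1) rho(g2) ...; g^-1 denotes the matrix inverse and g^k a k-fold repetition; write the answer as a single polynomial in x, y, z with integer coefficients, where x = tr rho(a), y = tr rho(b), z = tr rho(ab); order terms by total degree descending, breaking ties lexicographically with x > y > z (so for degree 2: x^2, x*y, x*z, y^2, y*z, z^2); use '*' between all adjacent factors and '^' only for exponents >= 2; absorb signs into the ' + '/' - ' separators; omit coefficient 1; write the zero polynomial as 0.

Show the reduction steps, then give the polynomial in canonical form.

x*y^3*z - y^4 - y^2*z^2 - 2*x*y*z + 4*y^2 + z^2 - 2

trace(b^2) = trace(b) trace(b) - trace(1) = y^2 - 2
trace(b^2 a) = trace(b) trace(a b) - trace(a) = y*z - x
trace(a^-1 b^2) = trace(b^2) trace(a) - trace(b^2 a) = x*y^2 - y*z - x
trace(a^2 b) = trace(a) trace(b a) - trace(b) = x*z - y
trace(a^2) = trace(a) trace(a) - trace(1) = x^2 - 2
trace(b a^2 b) = trace(b) trace(a^2 b) - trace(a^2) = x*y*z - x^2 - y^2 + 2
trace(a b^3 a) = trace(b) trace(b a^2 b) - trace(b a^2) = x*y^2*z - x^2*y - y^3 - x*z + 3*y
trace(a b a b) = trace(b a) trace(b a) - trace(1)   [split at repeated b] = z^2 - 2
trace(a b a b^2) = trace(b) trace(a b a b) - trace(a b a) = y*z^2 - x*z - y
trace(a b^3 a b) = trace(b) trace(a b a b^2) - trace(a b a b) = y^2*z^2 - x*y*z - y^2 - z^2 + 2
trace(b^3 a b^-1 a) = trace(a b^3 a) trace(b) - trace(a b^3 a b) = x*y^3*z - x^2*y^2 - y^4 - y^2*z^2 + 4*y^2 + z^2 - 2
trace(b^-1 a^-1 b^3 a) = trace(b^3 a b^-1) trace(a) - trace(b^3 a b^-1 a) = -x*y^3*z + x^2*y^2 + y^4 + y^2*z^2 + x*y*z - x^2 - 4*y^2 - z^2 + 2
trace(b^3 a^-1 b^-1 a^-1) = trace(b^-1 a^-1 b^3) trace(a) - trace(b^-1 a^-1 b^3 a) = x*y^3*z - y^4 - y^2*z^2 - 2*x*y*z + 4*y^2 + z^2 - 2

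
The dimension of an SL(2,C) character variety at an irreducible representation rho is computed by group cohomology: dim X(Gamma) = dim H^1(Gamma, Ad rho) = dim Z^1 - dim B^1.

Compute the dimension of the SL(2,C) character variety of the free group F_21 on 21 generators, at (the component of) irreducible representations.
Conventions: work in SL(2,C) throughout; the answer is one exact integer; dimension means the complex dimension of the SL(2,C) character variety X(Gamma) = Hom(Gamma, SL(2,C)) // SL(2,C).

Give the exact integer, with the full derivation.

Here Gamma is free of rank 21 — no relator constrains a cocycle.
A cocycle picks one sl_2 vector per generator freely, giving dim Z^1 = 3*21 = 63.
dim B^1 = 3: the coboundary map is injective because an irreducible image has centralizer 0 in sl_2.
dim X = dim H^1 = dim Z^1 - dim B^1 = 63 - 3 = 60.

60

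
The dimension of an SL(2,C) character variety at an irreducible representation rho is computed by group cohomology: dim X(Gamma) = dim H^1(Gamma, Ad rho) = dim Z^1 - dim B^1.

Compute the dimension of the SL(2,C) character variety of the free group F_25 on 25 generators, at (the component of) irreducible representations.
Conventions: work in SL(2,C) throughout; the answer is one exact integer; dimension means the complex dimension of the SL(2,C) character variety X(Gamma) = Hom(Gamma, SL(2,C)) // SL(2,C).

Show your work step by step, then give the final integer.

72

The free group F_25: 25 generators, no relators.
A cocycle picks one sl_2 vector per generator freely, giving dim Z^1 = 3*25 = 75.
Irreducibility makes the coboundary map sl_2 -> Z^1 injective (trivial centralizer), so dim B^1 = 3.
Therefore dim X = 75 - 3 = 72.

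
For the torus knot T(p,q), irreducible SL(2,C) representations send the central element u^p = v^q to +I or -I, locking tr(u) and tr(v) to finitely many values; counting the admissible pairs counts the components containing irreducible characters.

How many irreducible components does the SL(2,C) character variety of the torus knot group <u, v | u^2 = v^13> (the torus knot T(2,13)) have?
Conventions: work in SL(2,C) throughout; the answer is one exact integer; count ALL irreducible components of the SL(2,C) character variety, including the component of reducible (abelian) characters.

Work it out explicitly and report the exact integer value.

In the torus knot group T(2,13), u^2 = v^13 is central, so an irreducible representation sends it to +I or -I (Schur).
This locks tr(u) to 2*cos(pi*alpha/2), alpha in 1..1, and tr(v) to 2*cos(pi*beta/13), beta in 1..12, on each component of irreducible characters.
The two central values (-1)^alpha I and (-1)^beta I must be the same matrix, so alpha and beta share a parity.
Enumerate parity-matched pairs: 1*6 odd-odd plus 0*6 even-even gives 6.
components with irreducible characters: 6; plus the single component of reducible (abelian) characters: total 7.

7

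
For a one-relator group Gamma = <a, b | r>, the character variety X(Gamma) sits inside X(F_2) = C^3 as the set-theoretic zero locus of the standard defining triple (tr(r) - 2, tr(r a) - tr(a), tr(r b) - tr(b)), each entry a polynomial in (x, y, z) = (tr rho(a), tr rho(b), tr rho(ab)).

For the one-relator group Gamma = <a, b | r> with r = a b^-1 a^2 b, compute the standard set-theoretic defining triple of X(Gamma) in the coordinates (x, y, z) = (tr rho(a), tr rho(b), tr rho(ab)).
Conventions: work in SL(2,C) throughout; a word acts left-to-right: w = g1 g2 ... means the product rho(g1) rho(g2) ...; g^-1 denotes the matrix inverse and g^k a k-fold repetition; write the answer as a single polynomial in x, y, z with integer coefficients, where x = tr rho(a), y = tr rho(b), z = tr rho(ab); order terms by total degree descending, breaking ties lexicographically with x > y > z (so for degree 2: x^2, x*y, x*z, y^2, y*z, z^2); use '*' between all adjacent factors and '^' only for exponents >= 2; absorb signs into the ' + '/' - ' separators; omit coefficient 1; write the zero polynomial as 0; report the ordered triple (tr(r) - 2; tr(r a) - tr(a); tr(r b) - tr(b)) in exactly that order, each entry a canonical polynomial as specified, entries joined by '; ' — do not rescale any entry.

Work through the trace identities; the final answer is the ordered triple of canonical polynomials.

tr(a b a) = tr(a) tr(b a) - tr(b) = x*z - y
tr(a^2 b a) = tr(a) tr(a b a) - tr(a b) = x^2*z - x*y - z
tr(b a b a) = tr(a b) tr(a b) - tr(1)   [split at repeated a] = z^2 - 2
tr(b a b) = tr(b) tr(a b) - tr(a) = y*z - x
tr(a^2 b a b) = tr(a) tr(b a b a) - tr(b a b) = x*z^2 - y*z - x
tr(a b^-1 a^2 b) = tr(a^2 b a) tr(b) - tr(a^2 b a b) = x^2*y*z - x*y^2 - x*z^2 + x
tr(a^2 b a^2) = tr(a) tr(a b a^2) - tr(a b a)  (reduce the a square) = x^3*z - x^2*y - 2*x*z + y
tr(a^2) = tr(a) tr(a) - tr(1)  (reduce the a square) = x^2 - 2
tr(b a^2 b) = tr(b) tr(a^2 b) - tr(a^2)  (reduce the b square) = x*y*z - x^2 - y^2 + 2
tr(a^2 b a^2 b) = tr(a) tr(b a^2 b a) - tr(b a^2 b)  (reduce the a square) = x^2*z^2 - 2*x*y*z + y^2 - 2
tr(a b^-1 a^2 b a) = tr(a^2 b a^2) tr(b) - tr(a^2 b a^2 b)  (eliminate b^-1) = x^3*y*z - x^2*y^2 - x^2*z^2 + 2
tr(a^2 b^2 a) = tr(a) tr(a b^2 a) - tr(a b^2) = x^2*y*z - x^3 - x*y^2 - y*z + 3*x
tr(a^2 b^2 a b) = tr(b) tr(a b a^2 b) - tr(a b a^2) = x*y*z^2 - x^2*z - y^2*z + z
tr(a b^-1 a^2 b^2) = tr(a^2 b^2 a) tr(b) - tr(a^2 b^2 a b) = x^2*y^2*z - x^3*y - x*y^3 - x*y*z^2 + x^2*z + 3*x*y - z
assemble the triple (tr(r) - 2; tr(r a) - x; tr(r b) - y)

x^2*y*z - x*y^2 - x*z^2 + x - 2; x^3*y*z - x^2*y^2 - x^2*z^2 - x + 2; x^2*y^2*z - x^3*y - x*y^3 - x*y*z^2 + x^2*z + 3*x*y - y - z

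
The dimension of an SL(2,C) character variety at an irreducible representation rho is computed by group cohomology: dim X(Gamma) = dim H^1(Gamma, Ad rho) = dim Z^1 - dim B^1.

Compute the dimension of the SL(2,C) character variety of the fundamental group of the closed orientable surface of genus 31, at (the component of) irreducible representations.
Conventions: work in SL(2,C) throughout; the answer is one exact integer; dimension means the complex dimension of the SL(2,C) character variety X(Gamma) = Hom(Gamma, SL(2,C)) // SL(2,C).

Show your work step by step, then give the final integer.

180

Gamma = pi_1(Sigma_31) = < a_1, b_1, ..., a_31, b_31 | prod [a_i, b_i] > has 2g = 62 generators and 1 relator.
Before the relator condition, cocycle space has dim 3*62 = 186.
At an irreducible rho, H^2 = coker(d_2) vanishes (Poincare duality: H^2 is dual to H^0 = invariants = 0), so d_2 is surjective onto sl_2 and dim Z^1 = 186 - 3 = 183.
dim B^1 = 3 (coboundaries, injective at irreducible rho).
dim X = dim H^1 = 183 - 3 = 180.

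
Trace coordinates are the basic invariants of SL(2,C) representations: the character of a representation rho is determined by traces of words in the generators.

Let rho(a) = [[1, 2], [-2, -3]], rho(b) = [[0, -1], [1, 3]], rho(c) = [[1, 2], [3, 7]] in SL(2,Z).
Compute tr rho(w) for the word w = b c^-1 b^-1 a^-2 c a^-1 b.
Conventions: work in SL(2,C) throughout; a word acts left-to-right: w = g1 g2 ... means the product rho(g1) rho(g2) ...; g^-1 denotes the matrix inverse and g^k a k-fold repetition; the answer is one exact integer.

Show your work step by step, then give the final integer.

102

rho(b) = [[0, -1], [1, 3]]
... * rho(c^-1) = [[7, -2], [-3, 1]]  ->  [[3, -1], [-2, 1]]
... * rho(b^-1) = [[3, 1], [-1, 0]]  ->  [[10, 3], [-7, -2]]
... * rho(a^-1) = [[-3, -2], [2, 1]]  ->  [[-24, -17], [17, 12]]
... * rho(a^-1) = [[-3, -2], [2, 1]]  ->  [[38, 31], [-27, -22]]
... * rho(c) = [[1, 2], [3, 7]]  ->  [[131, 293], [-93, -208]]
... * rho(a^-1) = [[-3, -2], [2, 1]]  ->  [[193, 31], [-137, -22]]
... * rho(b) = [[0, -1], [1, 3]]  ->  [[31, -100], [-22, 71]]
tr = 31 + 71 = 102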